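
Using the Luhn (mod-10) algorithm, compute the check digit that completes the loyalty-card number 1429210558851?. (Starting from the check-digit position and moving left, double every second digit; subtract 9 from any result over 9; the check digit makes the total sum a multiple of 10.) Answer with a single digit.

8

Partial digits right→left: 1 5 8 8 5 5 0 1 2 9 2 4 1
Double every second digit counting from the check-digit position (so the 1st, 3rd, 5th, ... of the partial from the right).
  doubled (with −9 where >9): 2 7 1 0 4 4 2 → sum 20
  kept as-is: 5 8 5 1 9 4 → sum 32
Total = 20 + 32 = 52.
Check digit = (10 − (52 mod 10)) mod 10 = 8.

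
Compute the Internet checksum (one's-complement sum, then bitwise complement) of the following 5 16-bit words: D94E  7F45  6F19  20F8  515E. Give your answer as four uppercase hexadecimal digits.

C5FB

One's-complement addition (fold any carry out of bit 15 back into bit 0):
  0xD94E + 0x7F45 = 0x15893 → wrap carry → 0x5894
  0x5894 + 0x6F19 = 0x0C7AD
  0xC7AD + 0x20F8 = 0x0E8A5
  0xE8A5 + 0x515E = 0x13A03 → wrap carry → 0x3A04
One's-complement sum = 0x3A04.
Checksum = ~0x3A04 & 0xFFFF = 0xC5FB.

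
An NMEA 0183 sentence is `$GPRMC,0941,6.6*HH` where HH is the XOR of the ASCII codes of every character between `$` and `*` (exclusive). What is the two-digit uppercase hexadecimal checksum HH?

XOR the ASCII codes of the payload characters:
  'G' = 0x47 → acc = 0x47
  'P' = 0x50 → acc = 0x17
  'R' = 0x52 → acc = 0x45
  'M' = 0x4D → acc = 0x08
  'C' = 0x43 → acc = 0x4B
  ',' = 0x2C → acc = 0x67
  '0' = 0x30 → acc = 0x57
  '9' = 0x39 → acc = 0x6E
  '4' = 0x34 → acc = 0x5A
  '1' = 0x31 → acc = 0x6B
  ',' = 0x2C → acc = 0x47
  '6' = 0x36 → acc = 0x71
  '.' = 0x2E → acc = 0x5F
  '6' = 0x36 → acc = 0x69
Checksum = 0x69.

69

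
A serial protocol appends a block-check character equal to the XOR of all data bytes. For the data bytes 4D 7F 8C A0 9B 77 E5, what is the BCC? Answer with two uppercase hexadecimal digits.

XOR the bytes together:
  start with 0x4D
  0x4D ⊕ 0x7F = 0x32
  0x32 ⊕ 0x8C = 0xBE
  0xBE ⊕ 0xA0 = 0x1E
  0x1E ⊕ 0x9B = 0x85
  0x85 ⊕ 0x77 = 0xF2
  0xF2 ⊕ 0xE5 = 0x17

17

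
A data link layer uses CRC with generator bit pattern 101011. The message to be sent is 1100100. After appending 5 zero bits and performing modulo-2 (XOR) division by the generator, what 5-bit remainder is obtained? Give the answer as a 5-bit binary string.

Append 5 zeros: 110010000000. Divide by 101011 (XOR where the leading bit is 1):
  pos 0: 110010 XOR 101011 = 011001
  pos 1: 110010 XOR 101011 = 011001
  pos 2: 110010 XOR 101011 = 011001
  pos 3: 110010 XOR 101011 = 011001
  pos 4: 110010 XOR 101011 = 011001
  pos 5: 110010 XOR 101011 = 011001
  pos 6: 110010 XOR 101011 = 011001
Remainder (last 5 bits) = 11001. This is the CRC / FCS.

11001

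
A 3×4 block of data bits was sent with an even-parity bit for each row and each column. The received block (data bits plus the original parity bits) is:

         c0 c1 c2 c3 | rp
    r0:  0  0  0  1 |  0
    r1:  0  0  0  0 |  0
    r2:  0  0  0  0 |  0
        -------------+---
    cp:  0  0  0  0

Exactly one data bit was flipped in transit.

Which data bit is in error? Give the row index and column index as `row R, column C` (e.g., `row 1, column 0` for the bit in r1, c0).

Recompute each row's even parity and compare to rp:
  r0: data parity 1, sent rp 0 → mismatch
  r1: data parity 0, sent rp 0 → ok
  r2: data parity 0, sent rp 0 → ok
Recompute each column's even parity and compare to cp:
  c0: data parity 0, sent cp 0 → ok
  c1: data parity 0, sent cp 0 → ok
  c2: data parity 0, sent cp 0 → ok
  c3: data parity 1, sent cp 0 → mismatch
Exactly one row (r0) and one column (c3) fail → the flipped bit is at their intersection.

row 0, column 3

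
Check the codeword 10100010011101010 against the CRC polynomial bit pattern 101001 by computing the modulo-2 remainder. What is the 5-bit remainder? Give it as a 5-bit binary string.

Modulo-2 division of 10100010011101010 by 101001:
  pos 0: 101000 XOR 101001 = 000001
  pos 5: 110011 XOR 101001 = 011010
  pos 6: 110101 XOR 101001 = 011100
  pos 7: 111000 XOR 101001 = 010001
  pos 8: 100011 XOR 101001 = 001010
  pos 10: 101001 XOR 101001 = 000000
Remainder = 00000 (zero — the frame passes the CRC check).

00000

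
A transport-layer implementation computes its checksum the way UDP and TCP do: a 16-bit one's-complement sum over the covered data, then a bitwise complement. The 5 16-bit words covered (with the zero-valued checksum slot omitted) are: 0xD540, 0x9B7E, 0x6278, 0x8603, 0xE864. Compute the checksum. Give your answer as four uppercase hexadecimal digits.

One's-complement addition (fold any carry out of bit 15 back into bit 0):
  0xD540 + 0x9B7E = 0x170BE → wrap carry → 0x70BF
  0x70BF + 0x6278 = 0x0D337
  0xD337 + 0x8603 = 0x1593A → wrap carry → 0x593B
  0x593B + 0xE864 = 0x1419F → wrap carry → 0x41A0
One's-complement sum = 0x41A0.
Checksum = ~0x41A0 & 0xFFFF = 0xBE5F.

BE5F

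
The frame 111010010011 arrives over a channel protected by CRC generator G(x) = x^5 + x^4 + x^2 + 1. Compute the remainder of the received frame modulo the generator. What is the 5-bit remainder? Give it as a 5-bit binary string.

01000

Modulo-2 division of 111010010011 by 110101:
  pos 0: 111010 XOR 110101 = 001111
  pos 2: 111101 XOR 110101 = 001000
  pos 4: 100000 XOR 110101 = 010101
  pos 5: 101011 XOR 110101 = 011110
  pos 6: 111101 XOR 110101 = 001000
Remainder = 01000 (nonzero — an error is detected).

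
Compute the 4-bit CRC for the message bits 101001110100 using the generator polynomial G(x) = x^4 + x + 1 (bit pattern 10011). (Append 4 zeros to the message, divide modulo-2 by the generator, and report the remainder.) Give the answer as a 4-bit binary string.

Append 4 zeros: 1010011101000000. Divide by 10011 (XOR where the leading bit is 1):
  pos 0: 10100 XOR 10011 = 00111
  pos 2: 11111 XOR 10011 = 01100
  pos 3: 11001 XOR 10011 = 01010
  pos 4: 10100 XOR 10011 = 00111
  pos 6: 11110 XOR 10011 = 01101
  pos 7: 11010 XOR 10011 = 01001
  pos 8: 10010 XOR 10011 = 00001
Remainder (last 4 bits) = 1000. This is the CRC / FCS.

1000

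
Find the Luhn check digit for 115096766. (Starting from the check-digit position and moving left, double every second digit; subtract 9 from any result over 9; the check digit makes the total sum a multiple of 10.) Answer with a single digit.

7

Partial digits right→left: 6 6 7 6 9 0 5 1 1
Double every second digit counting from the check-digit position (so the 1st, 3rd, 5th, ... of the partial from the right).
  doubled (with −9 where >9): 3 5 9 1 2 → sum 20
  kept as-is: 6 6 0 1 → sum 13
Total = 20 + 13 = 33.
Check digit = (10 − (33 mod 10)) mod 10 = 7.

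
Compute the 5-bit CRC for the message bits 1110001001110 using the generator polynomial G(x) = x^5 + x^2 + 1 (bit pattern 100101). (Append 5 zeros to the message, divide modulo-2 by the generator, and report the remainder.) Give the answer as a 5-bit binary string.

00011

Append 5 zeros: 111000100111000000. Divide by 100101 (XOR where the leading bit is 1):
  pos 0: 111000 XOR 100101 = 011101
  pos 1: 111011 XOR 100101 = 011110
  pos 2: 111100 XOR 100101 = 011001
  pos 3: 110010 XOR 100101 = 010111
  pos 4: 101111 XOR 100101 = 001010
  pos 6: 101011 XOR 100101 = 001110
  pos 8: 111000 XOR 100101 = 011101
  pos 9: 111010 XOR 100101 = 011111
  pos 10: 111110 XOR 100101 = 011011
  pos 11: 110110 XOR 100101 = 010011
  pos 12: 100110 XOR 100101 = 000011
Remainder (last 5 bits) = 00011. This is the CRC / FCS.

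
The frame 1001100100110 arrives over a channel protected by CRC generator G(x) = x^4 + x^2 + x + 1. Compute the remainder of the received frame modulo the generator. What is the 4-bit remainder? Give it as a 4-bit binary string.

0000

Modulo-2 division of 1001100100110 by 10111:
  pos 0: 10011 XOR 10111 = 00100
  pos 2: 10000 XOR 10111 = 00111
  pos 4: 11110 XOR 10111 = 01001
  pos 5: 10010 XOR 10111 = 00101
  pos 7: 10111 XOR 10111 = 00000
Remainder = 0000 (zero — the frame passes the CRC check).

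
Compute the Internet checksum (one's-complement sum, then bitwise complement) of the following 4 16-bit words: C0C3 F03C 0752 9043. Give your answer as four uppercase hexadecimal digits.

One's-complement addition (fold any carry out of bit 15 back into bit 0):
  0xC0C3 + 0xF03C = 0x1B0FF → wrap carry → 0xB100
  0xB100 + 0x0752 = 0x0B852
  0xB852 + 0x9043 = 0x14895 → wrap carry → 0x4896
One's-complement sum = 0x4896.
Checksum = ~0x4896 & 0xFFFF = 0xB769.

B769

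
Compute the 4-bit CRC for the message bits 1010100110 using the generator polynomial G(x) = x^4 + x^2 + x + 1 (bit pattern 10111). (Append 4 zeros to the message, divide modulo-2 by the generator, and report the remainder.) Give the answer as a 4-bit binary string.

1101

Append 4 zeros: 10101001100000. Divide by 10111 (XOR where the leading bit is 1):
  pos 0: 10101 XOR 10111 = 00010
  pos 3: 10001 XOR 10111 = 00110
  pos 5: 11010 XOR 10111 = 01101
  pos 6: 11010 XOR 10111 = 01101
  pos 7: 11010 XOR 10111 = 01101
  pos 8: 11010 XOR 10111 = 01101
  pos 9: 11010 XOR 10111 = 01101
Remainder (last 4 bits) = 1101. This is the CRC / FCS.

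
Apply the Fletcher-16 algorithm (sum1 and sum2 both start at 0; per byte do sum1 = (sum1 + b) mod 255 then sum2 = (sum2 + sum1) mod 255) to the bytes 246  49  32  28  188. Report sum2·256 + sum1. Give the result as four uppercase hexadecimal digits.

EC21

Running sums (mod 255):
  after byte 0 (246): sum1=246, sum2=246
  after byte 1 (49): sum1=40, sum2=31
  after byte 2 (32): sum1=72, sum2=103
  after byte 3 (28): sum1=100, sum2=203
  after byte 4 (188): sum1=33, sum2=236
Checksum = sum2·256 + sum1 = 236·256 + 33 = 60449 = 0xEC21.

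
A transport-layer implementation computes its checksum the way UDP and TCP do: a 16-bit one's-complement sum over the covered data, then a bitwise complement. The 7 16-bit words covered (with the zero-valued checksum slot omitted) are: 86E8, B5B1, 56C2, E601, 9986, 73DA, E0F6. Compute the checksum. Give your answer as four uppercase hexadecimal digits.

One's-complement addition (fold any carry out of bit 15 back into bit 0):
  0x86E8 + 0xB5B1 = 0x13C99 → wrap carry → 0x3C9A
  0x3C9A + 0x56C2 = 0x0935C
  0x935C + 0xE601 = 0x1795D → wrap carry → 0x795E
  0x795E + 0x9986 = 0x112E4 → wrap carry → 0x12E5
  0x12E5 + 0x73DA = 0x086BF
  0x86BF + 0xE0F6 = 0x167B5 → wrap carry → 0x67B6
One's-complement sum = 0x67B6.
Checksum = ~0x67B6 & 0xFFFF = 0x9849.

9849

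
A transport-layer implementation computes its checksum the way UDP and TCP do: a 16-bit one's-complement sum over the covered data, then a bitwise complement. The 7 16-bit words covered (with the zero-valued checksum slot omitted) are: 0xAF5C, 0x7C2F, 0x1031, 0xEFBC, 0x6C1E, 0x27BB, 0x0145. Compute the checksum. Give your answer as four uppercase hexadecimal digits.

3F67

One's-complement addition (fold any carry out of bit 15 back into bit 0):
  0xAF5C + 0x7C2F = 0x12B8B → wrap carry → 0x2B8C
  0x2B8C + 0x1031 = 0x03BBD
  0x3BBD + 0xEFBC = 0x12B79 → wrap carry → 0x2B7A
  0x2B7A + 0x6C1E = 0x09798
  0x9798 + 0x27BB = 0x0BF53
  0xBF53 + 0x0145 = 0x0C098
One's-complement sum = 0xC098.
Checksum = ~0xC098 & 0xFFFF = 0x3F67.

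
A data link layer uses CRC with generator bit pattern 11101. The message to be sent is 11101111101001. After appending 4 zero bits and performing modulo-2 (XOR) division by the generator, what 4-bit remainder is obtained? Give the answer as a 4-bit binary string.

Append 4 zeros: 111011111010010000. Divide by 11101 (XOR where the leading bit is 1):
  pos 0: 11101 XOR 11101 = 00000
  pos 5: 11110 XOR 11101 = 00011
  pos 8: 11100 XOR 11101 = 00001
  pos 12: 11000 XOR 11101 = 00101
Remainder (last 4 bits) = 1010. This is the CRC / FCS.

1010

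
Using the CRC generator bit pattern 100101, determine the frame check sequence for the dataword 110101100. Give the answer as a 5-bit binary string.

Append 5 zeros: 11010110000000. Divide by 100101 (XOR where the leading bit is 1):
  pos 0: 110101 XOR 100101 = 010000
  pos 1: 100001 XOR 100101 = 000100
  pos 4: 100000 XOR 100101 = 000101
  pos 7: 101000 XOR 100101 = 001101
Remainder (last 5 bits) = 11010. This is the CRC / FCS.

11010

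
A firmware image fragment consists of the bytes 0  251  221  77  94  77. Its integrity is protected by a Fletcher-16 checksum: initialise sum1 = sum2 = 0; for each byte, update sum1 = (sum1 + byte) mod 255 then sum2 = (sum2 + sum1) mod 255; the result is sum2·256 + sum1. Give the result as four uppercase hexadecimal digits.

Running sums (mod 255):
  after byte 0 (0): sum1=0, sum2=0
  after byte 1 (251): sum1=251, sum2=251
  after byte 2 (221): sum1=217, sum2=213
  after byte 3 (77): sum1=39, sum2=252
  after byte 4 (94): sum1=133, sum2=130
  after byte 5 (77): sum1=210, sum2=85
Checksum = sum2·256 + sum1 = 85·256 + 210 = 21970 = 0x55D2.

55D2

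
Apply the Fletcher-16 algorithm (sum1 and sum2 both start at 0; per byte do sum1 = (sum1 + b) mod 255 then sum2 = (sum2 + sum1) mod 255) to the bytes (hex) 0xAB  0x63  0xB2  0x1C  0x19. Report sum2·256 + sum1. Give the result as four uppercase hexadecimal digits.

Running sums (mod 255):
  after byte 0 (0xAB): sum1=171, sum2=171
  after byte 1 (0x63): sum1=15, sum2=186
  after byte 2 (0xB2): sum1=193, sum2=124
  after byte 3 (0x1C): sum1=221, sum2=90
  after byte 4 (0x19): sum1=246, sum2=81
Checksum = sum2·256 + sum1 = 81·256 + 246 = 20982 = 0x51F6.

51F6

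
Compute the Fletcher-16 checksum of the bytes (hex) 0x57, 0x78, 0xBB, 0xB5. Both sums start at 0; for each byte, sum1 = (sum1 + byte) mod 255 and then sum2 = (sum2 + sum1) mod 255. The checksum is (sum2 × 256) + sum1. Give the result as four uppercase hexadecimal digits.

F341

Running sums (mod 255):
  after byte 0 (0x57): sum1=87, sum2=87
  after byte 1 (0x78): sum1=207, sum2=39
  after byte 2 (0xBB): sum1=139, sum2=178
  after byte 3 (0xB5): sum1=65, sum2=243
Checksum = sum2·256 + sum1 = 243·256 + 65 = 62273 = 0xF341.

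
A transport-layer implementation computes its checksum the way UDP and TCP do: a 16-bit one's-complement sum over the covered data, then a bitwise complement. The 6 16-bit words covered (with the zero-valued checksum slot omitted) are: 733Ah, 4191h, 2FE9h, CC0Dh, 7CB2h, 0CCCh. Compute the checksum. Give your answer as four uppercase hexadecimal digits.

C5BE

One's-complement addition (fold any carry out of bit 15 back into bit 0):
  0x733A + 0x4191 = 0x0B4CB
  0xB4CB + 0x2FE9 = 0x0E4B4
  0xE4B4 + 0xCC0D = 0x1B0C1 → wrap carry → 0xB0C2
  0xB0C2 + 0x7CB2 = 0x12D74 → wrap carry → 0x2D75
  0x2D75 + 0x0CCC = 0x03A41
One's-complement sum = 0x3A41.
Checksum = ~0x3A41 & 0xFFFF = 0xC5BE.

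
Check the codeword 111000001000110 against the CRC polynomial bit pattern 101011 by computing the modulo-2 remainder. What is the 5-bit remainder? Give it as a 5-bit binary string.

Modulo-2 division of 111000001000110 by 101011:
  pos 0: 111000 XOR 101011 = 010011
  pos 1: 100110 XOR 101011 = 001101
  pos 3: 110101 XOR 101011 = 011110
  pos 4: 111100 XOR 101011 = 010111
  pos 5: 101110 XOR 101011 = 000101
  pos 8: 101011 XOR 101011 = 000000
Remainder = 00000 (zero — the frame passes the CRC check).

00000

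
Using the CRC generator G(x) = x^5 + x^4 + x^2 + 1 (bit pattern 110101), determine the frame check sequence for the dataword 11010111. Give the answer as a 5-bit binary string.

Append 5 zeros: 1101011100000. Divide by 110101 (XOR where the leading bit is 1):
  pos 0: 110101 XOR 110101 = 000000
  pos 6: 110000 XOR 110101 = 000101
Remainder (last 5 bits) = 01010. This is the CRC / FCS.

01010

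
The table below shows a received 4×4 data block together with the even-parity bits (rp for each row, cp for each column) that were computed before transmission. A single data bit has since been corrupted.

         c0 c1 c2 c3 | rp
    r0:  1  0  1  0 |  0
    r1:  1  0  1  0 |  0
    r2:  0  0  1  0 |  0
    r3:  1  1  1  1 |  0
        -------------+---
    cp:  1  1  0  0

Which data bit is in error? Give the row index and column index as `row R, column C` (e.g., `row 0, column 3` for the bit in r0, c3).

row 2, column 3

Recompute each row's even parity and compare to rp:
  r0: data parity 0, sent rp 0 → ok
  r1: data parity 0, sent rp 0 → ok
  r2: data parity 1, sent rp 0 → mismatch
  r3: data parity 0, sent rp 0 → ok
Recompute each column's even parity and compare to cp:
  c0: data parity 1, sent cp 1 → ok
  c1: data parity 1, sent cp 1 → ok
  c2: data parity 0, sent cp 0 → ok
  c3: data parity 1, sent cp 0 → mismatch
Exactly one row (r2) and one column (c3) fail → the flipped bit is at their intersection.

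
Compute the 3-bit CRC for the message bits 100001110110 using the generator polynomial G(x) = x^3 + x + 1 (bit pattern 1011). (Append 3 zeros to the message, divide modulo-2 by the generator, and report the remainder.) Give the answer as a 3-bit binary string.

Append 3 zeros: 100001110110000. Divide by 1011 (XOR where the leading bit is 1):
  pos 0: 1000 XOR 1011 = 0011
  pos 2: 1101 XOR 1011 = 0110
  pos 3: 1101 XOR 1011 = 0110
  pos 4: 1101 XOR 1011 = 0110
  pos 5: 1100 XOR 1011 = 0111
  pos 6: 1111 XOR 1011 = 0100
  pos 7: 1001 XOR 1011 = 0010
  pos 9: 1000 XOR 1011 = 0011
  pos 11: 1100 XOR 1011 = 0111
Remainder (last 3 bits) = 111. This is the CRC / FCS.

111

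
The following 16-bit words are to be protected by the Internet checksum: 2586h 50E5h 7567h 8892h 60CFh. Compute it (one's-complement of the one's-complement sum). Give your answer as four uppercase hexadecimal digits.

One's-complement addition (fold any carry out of bit 15 back into bit 0):
  0x2586 + 0x50E5 = 0x0766B
  0x766B + 0x7567 = 0x0EBD2
  0xEBD2 + 0x8892 = 0x17464 → wrap carry → 0x7465
  0x7465 + 0x60CF = 0x0D534
One's-complement sum = 0xD534.
Checksum = ~0xD534 & 0xFFFF = 0x2ACB.

2ACB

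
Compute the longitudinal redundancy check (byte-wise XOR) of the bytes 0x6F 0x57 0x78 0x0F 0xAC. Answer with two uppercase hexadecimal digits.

XOR the bytes together:
  start with 0x6F
  0x6F ⊕ 0x57 = 0x38
  0x38 ⊕ 0x78 = 0x40
  0x40 ⊕ 0x0F = 0x4F
  0x4F ⊕ 0xAC = 0xE3

E3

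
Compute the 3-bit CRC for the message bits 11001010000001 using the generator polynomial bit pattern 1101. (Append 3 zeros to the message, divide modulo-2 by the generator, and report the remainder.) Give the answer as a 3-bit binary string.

101

Append 3 zeros: 11001010000001000. Divide by 1101 (XOR where the leading bit is 1):
  pos 0: 1100 XOR 1101 = 0001
  pos 3: 1101 XOR 1101 = 0000
  pos 13: 1000 XOR 1101 = 0101
Remainder (last 3 bits) = 101. This is the CRC / FCS.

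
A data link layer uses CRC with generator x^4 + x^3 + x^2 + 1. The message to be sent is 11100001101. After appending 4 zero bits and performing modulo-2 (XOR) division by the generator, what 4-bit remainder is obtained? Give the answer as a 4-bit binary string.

Append 4 zeros: 111000011010000. Divide by 11101 (XOR where the leading bit is 1):
  pos 0: 11100 XOR 11101 = 00001
  pos 4: 10011 XOR 11101 = 01110
  pos 5: 11100 XOR 11101 = 00001
  pos 9: 11000 XOR 11101 = 00101
Remainder (last 4 bits) = 1010. This is the CRC / FCS.

1010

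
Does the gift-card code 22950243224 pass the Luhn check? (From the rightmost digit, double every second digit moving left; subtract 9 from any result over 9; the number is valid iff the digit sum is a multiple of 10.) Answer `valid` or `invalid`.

valid

From the right, keep odd positions and double even positions (subtract 9 from any doubled value over 9):
  doubled (positions 2,4,...): 4 6 4 1 4 → sum 19
  kept (positions 1,3,...): 4 2 4 0 9 2 → sum 21
Total = 40.
40 mod 10 = 0, so the number is valid.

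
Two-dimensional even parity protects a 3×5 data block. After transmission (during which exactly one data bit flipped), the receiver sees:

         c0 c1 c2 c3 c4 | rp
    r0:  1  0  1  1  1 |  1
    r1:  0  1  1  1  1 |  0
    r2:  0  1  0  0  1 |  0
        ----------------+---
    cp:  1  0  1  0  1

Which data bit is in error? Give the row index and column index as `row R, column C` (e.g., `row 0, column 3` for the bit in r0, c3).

Recompute each row's even parity and compare to rp:
  r0: data parity 0, sent rp 1 → mismatch
  r1: data parity 0, sent rp 0 → ok
  r2: data parity 0, sent rp 0 → ok
Recompute each column's even parity and compare to cp:
  c0: data parity 1, sent cp 1 → ok
  c1: data parity 0, sent cp 0 → ok
  c2: data parity 0, sent cp 1 → mismatch
  c3: data parity 0, sent cp 0 → ok
  c4: data parity 1, sent cp 1 → ok
Exactly one row (r0) and one column (c2) fail → the flipped bit is at their intersection.

row 0, column 2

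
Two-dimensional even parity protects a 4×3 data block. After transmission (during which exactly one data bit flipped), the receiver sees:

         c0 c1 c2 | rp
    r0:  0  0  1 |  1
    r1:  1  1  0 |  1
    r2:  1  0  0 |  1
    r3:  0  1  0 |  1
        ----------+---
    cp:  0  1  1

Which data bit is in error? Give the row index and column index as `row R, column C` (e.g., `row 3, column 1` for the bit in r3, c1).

row 1, column 1

Recompute each row's even parity and compare to rp:
  r0: data parity 1, sent rp 1 → ok
  r1: data parity 0, sent rp 1 → mismatch
  r2: data parity 1, sent rp 1 → ok
  r3: data parity 1, sent rp 1 → ok
Recompute each column's even parity and compare to cp:
  c0: data parity 0, sent cp 0 → ok
  c1: data parity 0, sent cp 1 → mismatch
  c2: data parity 1, sent cp 1 → ok
Exactly one row (r1) and one column (c1) fail → the flipped bit is at their intersection.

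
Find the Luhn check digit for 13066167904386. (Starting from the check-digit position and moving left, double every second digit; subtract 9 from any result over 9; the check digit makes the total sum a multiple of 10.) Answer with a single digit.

Partial digits right→left: 6 8 3 4 0 9 7 6 1 6 6 0 3 1
Double every second digit counting from the check-digit position (so the 1st, 3rd, 5th, ... of the partial from the right).
  doubled (with −9 where >9): 3 6 0 5 2 3 6 → sum 25
  kept as-is: 8 4 9 6 6 0 1 → sum 34
Total = 25 + 34 = 59.
Check digit = (10 − (59 mod 10)) mod 10 = 1.

1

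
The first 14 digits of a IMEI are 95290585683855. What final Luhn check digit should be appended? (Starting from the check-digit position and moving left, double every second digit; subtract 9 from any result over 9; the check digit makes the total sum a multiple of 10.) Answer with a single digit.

Partial digits right→left: 5 5 8 3 8 6 5 8 5 0 9 2 5 9
Double every second digit counting from the check-digit position (so the 1st, 3rd, 5th, ... of the partial from the right).
  doubled (with −9 where >9): 1 7 7 1 1 9 1 → sum 27
  kept as-is: 5 3 6 8 0 2 9 → sum 33
Total = 27 + 33 = 60.
Check digit = (10 − (60 mod 10)) mod 10 = 0.

0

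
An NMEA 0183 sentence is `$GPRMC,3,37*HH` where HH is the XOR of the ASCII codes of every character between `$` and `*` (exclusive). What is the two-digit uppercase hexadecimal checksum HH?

XOR the ASCII codes of the payload characters:
  'G' = 0x47 → acc = 0x47
  'P' = 0x50 → acc = 0x17
  'R' = 0x52 → acc = 0x45
  'M' = 0x4D → acc = 0x08
  'C' = 0x43 → acc = 0x4B
  ',' = 0x2C → acc = 0x67
  '3' = 0x33 → acc = 0x54
  ',' = 0x2C → acc = 0x78
  '3' = 0x33 → acc = 0x4B
  '7' = 0x37 → acc = 0x7C
Checksum = 0x7C.

7C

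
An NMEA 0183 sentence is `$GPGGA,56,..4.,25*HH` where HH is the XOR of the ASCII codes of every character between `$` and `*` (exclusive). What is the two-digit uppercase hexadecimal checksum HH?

XOR the ASCII codes of the payload characters:
  'G' = 0x47 → acc = 0x47
  'P' = 0x50 → acc = 0x17
  'G' = 0x47 → acc = 0x50
  'G' = 0x47 → acc = 0x17
  'A' = 0x41 → acc = 0x56
  ',' = 0x2C → acc = 0x7A
  '5' = 0x35 → acc = 0x4F
  '6' = 0x36 → acc = 0x79
  ',' = 0x2C → acc = 0x55
  '.' = 0x2E → acc = 0x7B
  '.' = 0x2E → acc = 0x55
  '4' = 0x34 → acc = 0x61
  '.' = 0x2E → acc = 0x4F
  ',' = 0x2C → acc = 0x63
  '2' = 0x32 → acc = 0x51
  '5' = 0x35 → acc = 0x64
Checksum = 0x64.

64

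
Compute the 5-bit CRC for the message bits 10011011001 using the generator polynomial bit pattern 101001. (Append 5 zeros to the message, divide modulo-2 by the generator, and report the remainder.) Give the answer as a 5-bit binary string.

Append 5 zeros: 1001101100100000. Divide by 101001 (XOR where the leading bit is 1):
  pos 0: 100110 XOR 101001 = 001111
  pos 2: 111111 XOR 101001 = 010110
  pos 3: 101100 XOR 101001 = 000101
  pos 6: 101010 XOR 101001 = 000011
  pos 10: 110000 XOR 101001 = 011001
Remainder (last 5 bits) = 11001. This is the CRC / FCS.

11001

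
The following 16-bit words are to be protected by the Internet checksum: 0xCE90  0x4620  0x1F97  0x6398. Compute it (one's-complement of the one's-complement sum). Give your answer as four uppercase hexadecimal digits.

One's-complement addition (fold any carry out of bit 15 back into bit 0):
  0xCE90 + 0x4620 = 0x114B0 → wrap carry → 0x14B1
  0x14B1 + 0x1F97 = 0x03448
  0x3448 + 0x6398 = 0x097E0
One's-complement sum = 0x97E0.
Checksum = ~0x97E0 & 0xFFFF = 0x681F.

681F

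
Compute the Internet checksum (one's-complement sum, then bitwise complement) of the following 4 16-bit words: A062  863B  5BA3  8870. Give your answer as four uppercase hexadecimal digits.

F54D

One's-complement addition (fold any carry out of bit 15 back into bit 0):
  0xA062 + 0x863B = 0x1269D → wrap carry → 0x269E
  0x269E + 0x5BA3 = 0x08241
  0x8241 + 0x8870 = 0x10AB1 → wrap carry → 0x0AB2
One's-complement sum = 0x0AB2.
Checksum = ~0x0AB2 & 0xFFFF = 0xF54D.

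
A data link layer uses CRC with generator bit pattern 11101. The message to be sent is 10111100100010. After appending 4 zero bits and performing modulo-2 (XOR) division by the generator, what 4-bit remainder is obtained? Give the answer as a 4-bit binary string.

0001

Append 4 zeros: 101111001000100000. Divide by 11101 (XOR where the leading bit is 1):
  pos 0: 10111 XOR 11101 = 01010
  pos 1: 10101 XOR 11101 = 01000
  pos 2: 10000 XOR 11101 = 01101
  pos 3: 11010 XOR 11101 = 00111
  pos 5: 11110 XOR 11101 = 00011
  pos 8: 11001 XOR 11101 = 00100
  pos 10: 10000 XOR 11101 = 01101
  pos 11: 11010 XOR 11101 = 00111
  pos 13: 11100 XOR 11101 = 00001
Remainder (last 4 bits) = 0001. This is the CRC / FCS.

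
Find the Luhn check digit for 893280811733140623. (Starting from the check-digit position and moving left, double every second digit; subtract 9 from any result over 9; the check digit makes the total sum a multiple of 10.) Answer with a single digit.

3

Partial digits right→left: 3 2 6 0 4 1 3 3 7 1 1 8 0 8 2 3 9 8
Double every second digit counting from the check-digit position (so the 1st, 3rd, 5th, ... of the partial from the right).
  doubled (with −9 where >9): 6 3 8 6 5 2 0 4 9 → sum 43
  kept as-is: 2 0 1 3 1 8 8 3 8 → sum 34
Total = 43 + 34 = 77.
Check digit = (10 − (77 mod 10)) mod 10 = 3.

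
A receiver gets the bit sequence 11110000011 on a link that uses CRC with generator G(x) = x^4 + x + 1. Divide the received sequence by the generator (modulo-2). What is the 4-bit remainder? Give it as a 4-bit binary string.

Modulo-2 division of 11110000011 by 10011:
  pos 0: 11110 XOR 10011 = 01101
  pos 1: 11010 XOR 10011 = 01001
  pos 2: 10010 XOR 10011 = 00001
  pos 6: 10011 XOR 10011 = 00000
Remainder = 0000 (zero — the frame passes the CRC check).

0000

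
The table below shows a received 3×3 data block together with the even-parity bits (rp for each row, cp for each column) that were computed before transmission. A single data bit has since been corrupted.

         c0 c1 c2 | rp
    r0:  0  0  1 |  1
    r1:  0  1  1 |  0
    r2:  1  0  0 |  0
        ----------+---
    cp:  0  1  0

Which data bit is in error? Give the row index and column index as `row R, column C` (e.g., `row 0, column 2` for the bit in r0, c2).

Recompute each row's even parity and compare to rp:
  r0: data parity 1, sent rp 1 → ok
  r1: data parity 0, sent rp 0 → ok
  r2: data parity 1, sent rp 0 → mismatch
Recompute each column's even parity and compare to cp:
  c0: data parity 1, sent cp 0 → mismatch
  c1: data parity 1, sent cp 1 → ok
  c2: data parity 0, sent cp 0 → ok
Exactly one row (r2) and one column (c0) fail → the flipped bit is at their intersection.

row 2, column 0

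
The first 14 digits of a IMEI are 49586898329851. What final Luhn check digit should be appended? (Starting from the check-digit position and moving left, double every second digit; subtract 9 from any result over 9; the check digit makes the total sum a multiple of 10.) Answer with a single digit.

Partial digits right→left: 1 5 8 9 2 3 8 9 8 6 8 5 9 4
Double every second digit counting from the check-digit position (so the 1st, 3rd, 5th, ... of the partial from the right).
  doubled (with −9 where >9): 2 7 4 7 7 7 9 → sum 43
  kept as-is: 5 9 3 9 6 5 4 → sum 41
Total = 43 + 41 = 84.
Check digit = (10 − (84 mod 10)) mod 10 = 6.

6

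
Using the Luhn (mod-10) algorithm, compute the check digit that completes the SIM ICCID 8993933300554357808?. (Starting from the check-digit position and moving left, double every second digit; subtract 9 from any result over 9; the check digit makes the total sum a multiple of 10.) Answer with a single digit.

Partial digits right→left: 8 0 8 7 5 3 4 5 5 0 0 3 3 3 9 3 9 9 8
Double every second digit counting from the check-digit position (so the 1st, 3rd, 5th, ... of the partial from the right).
  doubled (with −9 where >9): 7 7 1 8 1 0 6 9 9 7 → sum 55
  kept as-is: 0 7 3 5 0 3 3 3 9 → sum 33
Total = 55 + 33 = 88.
Check digit = (10 − (88 mod 10)) mod 10 = 2.

2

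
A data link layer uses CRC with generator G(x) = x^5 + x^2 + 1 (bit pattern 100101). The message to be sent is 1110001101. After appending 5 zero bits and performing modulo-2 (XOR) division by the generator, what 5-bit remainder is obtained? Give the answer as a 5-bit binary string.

Append 5 zeros: 111000110100000. Divide by 100101 (XOR where the leading bit is 1):
  pos 0: 111000 XOR 100101 = 011101
  pos 1: 111011 XOR 100101 = 011110
  pos 2: 111101 XOR 100101 = 011000
  pos 3: 110000 XOR 100101 = 010101
  pos 4: 101011 XOR 100101 = 001110
  pos 6: 111000 XOR 100101 = 011101
  pos 7: 111010 XOR 100101 = 011111
  pos 8: 111110 XOR 100101 = 011011
  pos 9: 110110 XOR 100101 = 010011
Remainder (last 5 bits) = 10011. This is the CRC / FCS.

10011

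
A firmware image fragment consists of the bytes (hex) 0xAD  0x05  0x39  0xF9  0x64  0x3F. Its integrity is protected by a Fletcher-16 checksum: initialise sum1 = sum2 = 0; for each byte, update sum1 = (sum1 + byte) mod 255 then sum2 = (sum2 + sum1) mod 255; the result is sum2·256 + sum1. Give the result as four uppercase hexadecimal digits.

0689

Running sums (mod 255):
  after byte 0 (0xAD): sum1=173, sum2=173
  after byte 1 (0x05): sum1=178, sum2=96
  after byte 2 (0x39): sum1=235, sum2=76
  after byte 3 (0xF9): sum1=229, sum2=50
  after byte 4 (0x64): sum1=74, sum2=124
  after byte 5 (0x3F): sum1=137, sum2=6
Checksum = sum2·256 + sum1 = 6·256 + 137 = 1673 = 0x0689.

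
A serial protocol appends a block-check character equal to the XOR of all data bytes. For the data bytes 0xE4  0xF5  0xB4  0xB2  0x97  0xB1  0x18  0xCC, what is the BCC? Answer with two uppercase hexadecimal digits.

XOR the bytes together:
  start with 0xE4
  0xE4 ⊕ 0xF5 = 0x11
  0x11 ⊕ 0xB4 = 0xA5
  0xA5 ⊕ 0xB2 = 0x17
  0x17 ⊕ 0x97 = 0x80
  0x80 ⊕ 0xB1 = 0x31
  0x31 ⊕ 0x18 = 0x29
  0x29 ⊕ 0xCC = 0xE5

E5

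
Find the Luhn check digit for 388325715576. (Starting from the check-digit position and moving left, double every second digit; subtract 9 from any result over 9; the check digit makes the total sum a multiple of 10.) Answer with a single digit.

8

Partial digits right→left: 6 7 5 5 1 7 5 2 3 8 8 3
Double every second digit counting from the check-digit position (so the 1st, 3rd, 5th, ... of the partial from the right).
  doubled (with −9 where >9): 3 1 2 1 6 7 → sum 20
  kept as-is: 7 5 7 2 8 3 → sum 32
Total = 20 + 32 = 52.
Check digit = (10 − (52 mod 10)) mod 10 = 8.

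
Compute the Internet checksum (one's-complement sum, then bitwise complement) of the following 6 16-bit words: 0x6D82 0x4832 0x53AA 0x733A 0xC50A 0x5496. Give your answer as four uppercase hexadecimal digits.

One's-complement addition (fold any carry out of bit 15 back into bit 0):
  0x6D82 + 0x4832 = 0x0B5B4
  0xB5B4 + 0x53AA = 0x1095E → wrap carry → 0x095F
  0x095F + 0x733A = 0x07C99
  0x7C99 + 0xC50A = 0x141A3 → wrap carry → 0x41A4
  0x41A4 + 0x5496 = 0x0963A
One's-complement sum = 0x963A.
Checksum = ~0x963A & 0xFFFF = 0x69C5.

69C5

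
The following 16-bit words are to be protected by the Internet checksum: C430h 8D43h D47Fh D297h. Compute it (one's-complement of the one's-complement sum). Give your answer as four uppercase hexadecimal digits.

0774

One's-complement addition (fold any carry out of bit 15 back into bit 0):
  0xC430 + 0x8D43 = 0x15173 → wrap carry → 0x5174
  0x5174 + 0xD47F = 0x125F3 → wrap carry → 0x25F4
  0x25F4 + 0xD297 = 0x0F88B
One's-complement sum = 0xF88B.
Checksum = ~0xF88B & 0xFFFF = 0x0774.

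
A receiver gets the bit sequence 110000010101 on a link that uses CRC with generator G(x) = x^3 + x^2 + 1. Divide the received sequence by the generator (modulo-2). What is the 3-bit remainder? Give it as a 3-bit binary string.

Modulo-2 division of 110000010101 by 1101:
  pos 0: 1100 XOR 1101 = 0001
  pos 3: 1000 XOR 1101 = 0101
  pos 4: 1011 XOR 1101 = 0110
  pos 5: 1100 XOR 1101 = 0001
  pos 8: 1101 XOR 1101 = 0000
Remainder = 000 (zero — the frame passes the CRC check).

000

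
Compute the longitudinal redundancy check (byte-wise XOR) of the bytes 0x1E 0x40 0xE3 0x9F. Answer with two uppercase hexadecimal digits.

22

XOR the bytes together:
  start with 0x1E
  0x1E ⊕ 0x40 = 0x5E
  0x5E ⊕ 0xE3 = 0xBD
  0xBD ⊕ 0x9F = 0x22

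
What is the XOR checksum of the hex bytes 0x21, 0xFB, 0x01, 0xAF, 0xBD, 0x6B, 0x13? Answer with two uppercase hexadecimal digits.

XOR the bytes together:
  start with 0x21
  0x21 ⊕ 0xFB = 0xDA
  0xDA ⊕ 0x01 = 0xDB
  0xDB ⊕ 0xAF = 0x74
  0x74 ⊕ 0xBD = 0xC9
  0xC9 ⊕ 0x6B = 0xA2
  0xA2 ⊕ 0x13 = 0xB1

B1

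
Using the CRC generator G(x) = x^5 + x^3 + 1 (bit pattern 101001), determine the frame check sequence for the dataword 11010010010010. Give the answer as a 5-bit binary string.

10110

Append 5 zeros: 1101001001001000000. Divide by 101001 (XOR where the leading bit is 1):
  pos 0: 110100 XOR 101001 = 011101
  pos 1: 111011 XOR 101001 = 010010
  pos 2: 100100 XOR 101001 = 001101
  pos 4: 110101 XOR 101001 = 011100
  pos 5: 111000 XOR 101001 = 010001
  pos 6: 100010 XOR 101001 = 001011
  pos 8: 101110 XOR 101001 = 000111
  pos 11: 111000 XOR 101001 = 010001
  pos 12: 100010 XOR 101001 = 001011
Remainder (last 5 bits) = 10110. This is the CRC / FCS.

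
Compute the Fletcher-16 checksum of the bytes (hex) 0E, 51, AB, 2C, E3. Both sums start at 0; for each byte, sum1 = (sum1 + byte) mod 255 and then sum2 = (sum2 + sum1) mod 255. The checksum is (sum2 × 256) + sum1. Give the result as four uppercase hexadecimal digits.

Running sums (mod 255):
  after byte 0 (0E): sum1=14, sum2=14
  after byte 1 (51): sum1=95, sum2=109
  after byte 2 (AB): sum1=11, sum2=120
  after byte 3 (2C): sum1=55, sum2=175
  after byte 4 (E3): sum1=27, sum2=202
Checksum = sum2·256 + sum1 = 202·256 + 27 = 51739 = 0xCA1B.

CA1B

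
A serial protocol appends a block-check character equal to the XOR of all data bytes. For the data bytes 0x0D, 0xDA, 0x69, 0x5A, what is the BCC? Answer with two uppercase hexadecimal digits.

XOR the bytes together:
  start with 0x0D
  0x0D ⊕ 0xDA = 0xD7
  0xD7 ⊕ 0x69 = 0xBE
  0xBE ⊕ 0x5A = 0xE4

E4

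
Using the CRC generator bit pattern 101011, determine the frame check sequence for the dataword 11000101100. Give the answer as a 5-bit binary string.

Append 5 zeros: 1100010110000000. Divide by 101011 (XOR where the leading bit is 1):
  pos 0: 110001 XOR 101011 = 011010
  pos 1: 110100 XOR 101011 = 011111
  pos 2: 111111 XOR 101011 = 010100
  pos 3: 101001 XOR 101011 = 000010
  pos 7: 100000 XOR 101011 = 001011
  pos 9: 101100 XOR 101011 = 000111
Remainder (last 5 bits) = 01110. This is the CRC / FCS.

01110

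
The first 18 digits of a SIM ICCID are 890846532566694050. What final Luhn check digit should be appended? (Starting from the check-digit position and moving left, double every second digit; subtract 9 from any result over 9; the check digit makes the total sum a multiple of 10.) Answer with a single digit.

Partial digits right→left: 0 5 0 4 9 6 6 6 5 2 3 5 6 4 8 0 9 8
Double every second digit counting from the check-digit position (so the 1st, 3rd, 5th, ... of the partial from the right).
  doubled (with −9 where >9): 0 0 9 3 1 6 3 7 9 → sum 38
  kept as-is: 5 4 6 6 2 5 4 0 8 → sum 40
Total = 38 + 40 = 78.
Check digit = (10 − (78 mod 10)) mod 10 = 2.

2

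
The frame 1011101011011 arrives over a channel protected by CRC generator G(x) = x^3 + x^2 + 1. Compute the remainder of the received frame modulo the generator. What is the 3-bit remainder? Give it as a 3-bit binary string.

111

Modulo-2 division of 1011101011011 by 1101:
  pos 0: 1011 XOR 1101 = 0110
  pos 1: 1101 XOR 1101 = 0000
  pos 6: 1011 XOR 1101 = 0110
  pos 7: 1100 XOR 1101 = 0001
Remainder = 111 (nonzero — an error is detected).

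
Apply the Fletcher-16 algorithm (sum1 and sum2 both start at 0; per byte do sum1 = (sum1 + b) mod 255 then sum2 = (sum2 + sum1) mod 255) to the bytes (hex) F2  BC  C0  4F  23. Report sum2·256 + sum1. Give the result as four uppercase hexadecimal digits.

B5E2

Running sums (mod 255):
  after byte 0 (F2): sum1=242, sum2=242
  after byte 1 (BC): sum1=175, sum2=162
  after byte 2 (C0): sum1=112, sum2=19
  after byte 3 (4F): sum1=191, sum2=210
  after byte 4 (23): sum1=226, sum2=181
Checksum = sum2·256 + sum1 = 181·256 + 226 = 46562 = 0xB5E2.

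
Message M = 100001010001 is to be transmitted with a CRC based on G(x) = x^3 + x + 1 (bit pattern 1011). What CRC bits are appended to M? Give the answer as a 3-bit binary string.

111

Append 3 zeros: 100001010001000. Divide by 1011 (XOR where the leading bit is 1):
  pos 0: 1000 XOR 1011 = 0011
  pos 2: 1101 XOR 1011 = 0110
  pos 3: 1100 XOR 1011 = 0111
  pos 4: 1111 XOR 1011 = 0100
  pos 5: 1000 XOR 1011 = 0011
  pos 7: 1100 XOR 1011 = 0111
  pos 8: 1111 XOR 1011 = 0100
  pos 9: 1000 XOR 1011 = 0011
  pos 11: 1100 XOR 1011 = 0111
Remainder (last 3 bits) = 111. This is the CRC / FCS.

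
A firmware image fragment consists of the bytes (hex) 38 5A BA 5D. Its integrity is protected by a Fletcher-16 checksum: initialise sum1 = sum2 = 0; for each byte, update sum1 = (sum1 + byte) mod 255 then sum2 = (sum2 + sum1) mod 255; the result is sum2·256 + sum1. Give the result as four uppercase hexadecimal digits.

C2AA

Running sums (mod 255):
  after byte 0 (38): sum1=56, sum2=56
  after byte 1 (5A): sum1=146, sum2=202
  after byte 2 (BA): sum1=77, sum2=24
  after byte 3 (5D): sum1=170, sum2=194
Checksum = sum2·256 + sum1 = 194·256 + 170 = 49834 = 0xC2AA.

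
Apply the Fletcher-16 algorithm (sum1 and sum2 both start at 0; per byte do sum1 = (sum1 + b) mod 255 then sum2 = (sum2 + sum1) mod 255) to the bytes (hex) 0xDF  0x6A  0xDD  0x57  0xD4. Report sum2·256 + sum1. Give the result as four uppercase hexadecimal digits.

Running sums (mod 255):
  after byte 0 (0xDF): sum1=223, sum2=223
  after byte 1 (0x6A): sum1=74, sum2=42
  after byte 2 (0xDD): sum1=40, sum2=82
  after byte 3 (0x57): sum1=127, sum2=209
  after byte 4 (0xD4): sum1=84, sum2=38
Checksum = sum2·256 + sum1 = 38·256 + 84 = 9812 = 0x2654.

2654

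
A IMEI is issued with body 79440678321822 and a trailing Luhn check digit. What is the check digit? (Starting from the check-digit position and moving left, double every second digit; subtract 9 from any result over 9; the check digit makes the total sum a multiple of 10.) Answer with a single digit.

Partial digits right→left: 2 2 8 1 2 3 8 7 6 0 4 4 9 7
Double every second digit counting from the check-digit position (so the 1st, 3rd, 5th, ... of the partial from the right).
  doubled (with −9 where >9): 4 7 4 7 3 8 9 → sum 42
  kept as-is: 2 1 3 7 0 4 7 → sum 24
Total = 42 + 24 = 66.
Check digit = (10 − (66 mod 10)) mod 10 = 4.

4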